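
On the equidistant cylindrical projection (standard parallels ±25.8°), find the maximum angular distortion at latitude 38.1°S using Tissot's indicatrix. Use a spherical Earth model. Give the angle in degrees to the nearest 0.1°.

With standard parallel φ₀ = 25.8°, the equirectangular projection gives x = Rλ cos φ₀, y = Rφ, so h = 1 and k = cos 25.8° / cos φ.
At 38.1°: h = 1.000, k = 1.144; principal scales a = 1.144, b = 1.000.
sin(ω/2) = (a − b)/(a + b) = 0.1441/2.144 = 0.06720, so ω = 2 arcsin(0.06720) ≈ 7.7°.

7.7°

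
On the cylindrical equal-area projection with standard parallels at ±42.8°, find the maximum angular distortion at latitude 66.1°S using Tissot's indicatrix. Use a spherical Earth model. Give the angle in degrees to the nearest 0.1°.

64.4°

Cylindrical equal-area (φ₀ = 42.8°): h = cos φ / cos 42.8° along meridians, k = cos 42.8° / cos φ along parallels; h·k = 1.
At 66.1°: h = 0.5522, k = 1.811; principal scales a = 1.811, b = 0.5522.
sin(ω/2) = (a − b)/(a + b) = 1.259/2.363 = 0.5327, so ω = 2 arcsin(0.5327) ≈ 64.4°.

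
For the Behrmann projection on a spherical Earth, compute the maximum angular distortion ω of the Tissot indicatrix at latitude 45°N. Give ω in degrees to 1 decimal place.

23.1°

The Behrmann projection is cylindrical equal-area with φ₀ = 30°. For cylindrical equal-area with standard parallel φ₀, h = cos φ / cos φ₀ and k = cos φ₀ / cos φ, so h·k = 1.
At 45°: h = 0.8165, k = 1.225; principal scales a = 1.225, b = 0.8165.
sin(ω/2) = (a − b)/(a + b) = 0.4082/2.041 = 0.2000, so ω = 2 arcsin(0.2000) ≈ 23.1°.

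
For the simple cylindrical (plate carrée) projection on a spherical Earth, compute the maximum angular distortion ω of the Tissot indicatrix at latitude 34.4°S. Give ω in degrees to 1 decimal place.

11.0°

For the equirectangular projection with φ₀ = 0 (plate carrée), h = 1 along meridians and k = sec φ along parallels.
At 34.4°: h = 1.000, k = 1.212; principal scales a = 1.212, b = 1.000.
sin(ω/2) = (a − b)/(a + b) = 0.2120/2.212 = 0.09582, so ω = 2 arcsin(0.09582) ≈ 11.0°.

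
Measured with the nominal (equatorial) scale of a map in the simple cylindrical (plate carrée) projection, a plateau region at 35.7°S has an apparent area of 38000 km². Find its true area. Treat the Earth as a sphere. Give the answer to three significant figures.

30900 km²

For the equirectangular projection with φ₀ = 0 (plate carrée), h = 1 along meridians and k = sec φ along parallels.
Areal scale = h·k = 1 × sec φ; at 35.7°, h = 1.000, k = 1.231, so h·k = 1.231.
True area = apparent / (areal scale) = 38000 / 1.231 ≈ 30900 km².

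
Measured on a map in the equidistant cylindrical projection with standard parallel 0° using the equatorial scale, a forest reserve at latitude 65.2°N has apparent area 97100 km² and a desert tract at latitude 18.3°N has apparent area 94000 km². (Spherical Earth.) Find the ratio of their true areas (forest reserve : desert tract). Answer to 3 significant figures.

0.456

Plate carrée has h = 1 and k = sec φ, giving areal scale sec φ; true area = (apparent area) · cos φ.
True area of forest reserve: 97100 × cos(65.2°) = 97100 × 0.4195 = 40730 km².
True area of desert tract: 94000 × cos(18.3°) = 94000 × 0.9494 = 89250 km².
Ratio = 40730 / 89250 ≈ 0.456.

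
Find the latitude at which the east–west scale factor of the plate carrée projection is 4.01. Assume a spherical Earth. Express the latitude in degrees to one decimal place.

Plate carrée: h = 1, k = sec φ along parallels.
sec φ = 4.01  ⇒  cos φ = 0.2494  ⇒  φ ≈ 75.6°.

75.6°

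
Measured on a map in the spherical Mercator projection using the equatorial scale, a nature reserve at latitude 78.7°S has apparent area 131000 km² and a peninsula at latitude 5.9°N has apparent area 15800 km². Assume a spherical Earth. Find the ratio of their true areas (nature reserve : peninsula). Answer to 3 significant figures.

Since Mercator area scale is 1/cos²φ, the true area equals the apparent area multiplied by cos²φ.
True area of nature reserve: 131000 × cos²(78.7°) = 131000 × 0.03839 = 5030 km².
True area of peninsula: 15800 × cos²(5.9°) = 15800 × 0.9894 = 15630 km².
Ratio = 5030 / 15630 ≈ 0.322.

0.322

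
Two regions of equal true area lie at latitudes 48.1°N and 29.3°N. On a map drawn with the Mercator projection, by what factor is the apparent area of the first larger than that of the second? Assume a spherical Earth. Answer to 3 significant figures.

1.71

On Mercator, area is exaggerated by sec²φ = 1/cos²φ.
At 48.1°: sec²(48.1°) = 1/0.6678² = 2.242.
At 29.3°: sec²(29.3°) = 1/0.8721² = 1.315.
Ratio = 2.242/1.315 = cos²(29.3°)/cos²(48.1°) ≈ 1.71.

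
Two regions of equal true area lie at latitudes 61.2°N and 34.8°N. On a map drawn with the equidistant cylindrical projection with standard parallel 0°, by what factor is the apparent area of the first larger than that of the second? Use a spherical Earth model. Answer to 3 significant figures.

Plate carrée maps x = Rλ, y = Rφ. The meridian scale is h = 1 and the parallel scale is k = 1/cos φ = sec φ.
Areal scale at 61.2°: h·k = 1.000 × 2.076 = 2.076.
Areal scale at 34.8°: h·k = 1.000 × 1.218 = 1.218.
Ratio = 2.076/1.218 ≈ 1.70.

1.70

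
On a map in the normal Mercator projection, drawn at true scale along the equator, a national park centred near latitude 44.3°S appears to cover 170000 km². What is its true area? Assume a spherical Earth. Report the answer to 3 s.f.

The Mercator projection is conformal; its linear scale factor is the same in every direction and equals sec φ = 1/cos φ.
Areal scale = k² = sec²φ = 1/cos²(44.3°) = 1/0.7157² = 1.952.
True area = apparent / (areal scale) = 170000 / 1.952 ≈ 87100 km².

87100 km²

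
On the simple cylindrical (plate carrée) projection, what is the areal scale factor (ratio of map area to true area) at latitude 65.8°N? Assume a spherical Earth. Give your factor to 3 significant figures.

2.44

In the plate carrée (x = Rλ, y = Rφ), meridians are true-scale (h = 1) and parallels are stretched by k = sec φ.
Areal scale = h·k = 1 × sec φ; at 65.8°, h = 1.000, k = 2.439, so h·k = 2.439.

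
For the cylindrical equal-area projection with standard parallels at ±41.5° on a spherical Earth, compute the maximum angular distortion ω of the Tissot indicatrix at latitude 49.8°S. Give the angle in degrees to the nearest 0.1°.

For cylindrical equal-area with standard parallel φ₀, h = cos φ / cos φ₀ and k = cos φ₀ / cos φ, so h·k = 1.
At 49.8°: h = 0.8618, k = 1.160; principal scales a = 1.160, b = 0.8618.
sin(ω/2) = (a − b)/(a + b) = 0.2985/2.022 = 0.1476, so ω = 2 arcsin(0.1476) ≈ 17.0°.

17.0°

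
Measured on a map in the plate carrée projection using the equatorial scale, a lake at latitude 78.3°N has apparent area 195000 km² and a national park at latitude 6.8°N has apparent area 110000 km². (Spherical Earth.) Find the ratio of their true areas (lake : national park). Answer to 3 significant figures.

0.362

On the plate carrée, areal scale = h·k = 1 × sec φ, so true area = apparent × cos φ.
True area of lake: 195000 × cos(78.3°) = 195000 × 0.2028 = 39540 km².
True area of national park: 110000 × cos(6.8°) = 110000 × 0.9930 = 109200 km².
Ratio = 39540 / 109200 ≈ 0.362.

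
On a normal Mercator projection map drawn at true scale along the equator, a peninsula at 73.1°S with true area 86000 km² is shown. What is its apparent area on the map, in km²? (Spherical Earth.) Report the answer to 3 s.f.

For Mercator, h = k = sec φ (a conformal cylindrical projection has a single point scale, 1/cos φ).
Areal scale = k² = sec²φ = 1/cos²(73.1°) = 1/0.2907² = 11.83.
Apparent area = 86000 × 11.83 ≈ 1020000 km².

1020000 km²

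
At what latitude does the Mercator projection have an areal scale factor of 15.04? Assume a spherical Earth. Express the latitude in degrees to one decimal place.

75.1°

Mercator areal scale is sec²φ.
sec²φ = 15.04  ⇒  cos²φ = 0.06649  ⇒  cos φ = 0.2579.
φ = arccos(0.2579) ≈ 75.1°.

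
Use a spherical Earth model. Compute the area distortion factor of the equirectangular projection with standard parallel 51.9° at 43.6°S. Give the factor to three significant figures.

The equidistant cylindrical projection with φ₀ = 51.9° has h = 1 (meridians true) and k = cos φ₀ / cos φ along parallels.
Areal scale = h·k = 1 × cos φ₀ / cos φ; at 43.6°, h = 1.000, k = 0.8521, so h·k = 0.8521.

0.852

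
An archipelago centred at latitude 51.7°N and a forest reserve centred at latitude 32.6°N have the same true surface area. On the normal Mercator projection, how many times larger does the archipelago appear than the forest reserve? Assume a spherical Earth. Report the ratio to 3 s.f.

1.85

Mercator is conformal with k = sec φ, so areal scale = k² = sec²φ.
At 51.7°: sec²(51.7°) = 1/0.6198² = 2.603.
At 32.6°: sec²(32.6°) = 1/0.8425² = 1.409.
Ratio = 2.603/1.409 = cos²(32.6°)/cos²(51.7°) ≈ 1.85.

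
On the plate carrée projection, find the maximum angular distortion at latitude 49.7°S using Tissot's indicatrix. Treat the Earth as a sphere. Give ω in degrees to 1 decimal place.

For the equirectangular projection with φ₀ = 0 (plate carrée), h = 1 along meridians and k = sec φ along parallels.
At 49.7°: h = 1.000, k = 1.546; principal scales a = 1.546, b = 1.000.
sin(ω/2) = (a − b)/(a + b) = 0.5461/2.546 = 0.2145, so ω = 2 arcsin(0.2145) ≈ 24.8°.

24.8°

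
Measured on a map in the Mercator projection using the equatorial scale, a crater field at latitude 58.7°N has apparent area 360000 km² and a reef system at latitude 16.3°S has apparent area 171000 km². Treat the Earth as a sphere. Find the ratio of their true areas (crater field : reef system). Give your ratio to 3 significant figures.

Since Mercator area scale is 1/cos²φ, the true area equals the apparent area multiplied by cos²φ.
True area of crater field: 360000 × cos²(58.7°) = 360000 × 0.2699 = 97160 km².
True area of reef system: 171000 × cos²(16.3°) = 171000 × 0.9212 = 157500 km².
Ratio = 97160 / 157500 ≈ 0.617.

0.617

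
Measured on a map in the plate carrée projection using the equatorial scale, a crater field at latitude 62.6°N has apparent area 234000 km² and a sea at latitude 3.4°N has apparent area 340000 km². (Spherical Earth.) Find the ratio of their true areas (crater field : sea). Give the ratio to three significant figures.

0.317

Plate carrée has h = 1 and k = sec φ, giving areal scale sec φ; true area = (apparent area) · cos φ.
True area of crater field: 234000 × cos(62.6°) = 234000 × 0.4602 = 107700 km².
True area of sea: 340000 × cos(3.4°) = 340000 × 0.9982 = 339400 km².
Ratio = 107700 / 339400 ≈ 0.317.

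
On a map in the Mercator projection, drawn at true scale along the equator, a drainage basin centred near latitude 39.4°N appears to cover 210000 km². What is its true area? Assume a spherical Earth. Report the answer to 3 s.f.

Mercator is conformal, so the point scale is isotropic: h = k = sec φ = 1/cos φ.
Areal scale = k² = sec²φ = 1/cos²(39.4°) = 1/0.7727² = 1.675.
True area = apparent / (areal scale) = 210000 / 1.675 ≈ 125000 km².

125000 km²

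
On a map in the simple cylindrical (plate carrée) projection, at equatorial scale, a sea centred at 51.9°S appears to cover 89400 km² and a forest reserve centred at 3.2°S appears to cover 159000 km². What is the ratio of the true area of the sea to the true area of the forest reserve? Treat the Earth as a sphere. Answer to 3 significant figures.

0.347

Plate carrée has h = 1 and k = sec φ, giving areal scale sec φ; true area = (apparent area) · cos φ.
True area of sea: 89400 × cos(51.9°) = 89400 × 0.6170 = 55160 km².
True area of forest reserve: 159000 × cos(3.2°) = 159000 × 0.9984 = 158800 km².
Ratio = 55160 / 158800 ≈ 0.347.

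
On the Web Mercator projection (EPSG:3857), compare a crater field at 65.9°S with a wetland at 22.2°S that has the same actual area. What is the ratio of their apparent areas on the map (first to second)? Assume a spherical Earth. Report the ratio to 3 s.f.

Mercator is conformal with k = sec φ, so areal scale = k² = sec²φ.
At 65.9°: sec²(65.9°) = 1/0.4083² = 5.998.
At 22.2°: sec²(22.2°) = 1/0.9259² = 1.167.
Ratio = 5.998/1.167 = cos²(22.2°)/cos²(65.9°) ≈ 5.14.

5.14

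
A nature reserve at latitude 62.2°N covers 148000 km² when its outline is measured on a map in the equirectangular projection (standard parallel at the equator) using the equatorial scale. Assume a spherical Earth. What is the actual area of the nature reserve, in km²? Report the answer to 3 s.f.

In the plate carrée (x = Rλ, y = Rφ), meridians are true-scale (h = 1) and parallels are stretched by k = sec φ.
Areal scale = h·k = 1 × sec φ; at 62.2°, h = 1.000, k = 2.144, so h·k = 2.144.
True area = apparent / (areal scale) = 148000 / 2.144 ≈ 69000 km².

69000 km²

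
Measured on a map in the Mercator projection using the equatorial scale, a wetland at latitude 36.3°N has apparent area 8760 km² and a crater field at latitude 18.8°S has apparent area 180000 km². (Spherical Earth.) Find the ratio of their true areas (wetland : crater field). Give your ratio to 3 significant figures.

On Mercator the areal scale is sec²φ, so true area = apparent × cos²φ.
True area of wetland: 8760 × cos²(36.3°) = 8760 × 0.6495 = 5690 km².
True area of crater field: 180000 × cos²(18.8°) = 180000 × 0.8961 = 161300 km².
Ratio = 5690 / 161300 ≈ 0.0353.

0.0353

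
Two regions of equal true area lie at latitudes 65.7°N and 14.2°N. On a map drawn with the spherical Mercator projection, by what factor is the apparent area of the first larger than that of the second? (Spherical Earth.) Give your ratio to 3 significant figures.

Mercator areal scale is sec²φ.
At 65.7°: sec²(65.7°) = 1/0.4115² = 5.905.
At 14.2°: sec²(14.2°) = 1/0.9694² = 1.064.
Ratio = 5.905/1.064 = cos²(14.2°)/cos²(65.7°) ≈ 5.55.

5.55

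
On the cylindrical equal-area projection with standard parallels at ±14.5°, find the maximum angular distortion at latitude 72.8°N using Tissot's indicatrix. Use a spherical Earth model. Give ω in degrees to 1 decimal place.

Cylindrical equal-area (φ₀ = 14.5°): h = cos φ / cos 14.5° along meridians, k = cos 14.5° / cos φ along parallels; h·k = 1.
At 72.8°: h = 0.3054, k = 3.274; principal scales a = 3.274, b = 0.3054.
sin(ω/2) = (a − b)/(a + b) = 2.969/3.579 = 0.8293, so ω = 2 arcsin(0.8293) ≈ 112.1°.

112.1°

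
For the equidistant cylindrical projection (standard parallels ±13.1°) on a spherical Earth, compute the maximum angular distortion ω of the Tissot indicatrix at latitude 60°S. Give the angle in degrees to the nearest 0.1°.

In the equirectangular projection with standard parallel φ₀ = 13.1° (x = Rλ cos φ₀, y = Rφ), meridians are true-scale (h = 1) and the parallel scale is k = cos φ₀ / cos φ.
At 60°: h = 1.000, k = 1.948; principal scales a = 1.948, b = 1.000.
sin(ω/2) = (a − b)/(a + b) = 0.9480/2.948 = 0.3216, so ω = 2 arcsin(0.3216) ≈ 37.5°.

37.5°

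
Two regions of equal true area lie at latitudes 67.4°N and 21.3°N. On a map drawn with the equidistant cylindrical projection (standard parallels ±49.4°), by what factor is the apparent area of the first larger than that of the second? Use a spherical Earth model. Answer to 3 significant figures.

The equidistant cylindrical projection with φ₀ = 49.4° has h = 1 (meridians true) and k = cos φ₀ / cos φ along parallels.
Areal scale at 67.4°: h·k = 1.000 × 1.693 = 1.693.
Areal scale at 21.3°: h·k = 1.000 × 0.6985 = 0.6985.
Ratio = 1.693/0.6985 ≈ 2.42.

2.42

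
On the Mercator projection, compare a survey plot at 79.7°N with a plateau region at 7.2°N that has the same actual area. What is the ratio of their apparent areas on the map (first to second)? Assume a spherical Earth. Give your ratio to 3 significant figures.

Mercator is conformal with k = sec φ, so areal scale = k² = sec²φ.
At 79.7°: sec²(79.7°) = 1/0.1788² = 31.28.
At 7.2°: sec²(7.2°) = 1/0.9921² = 1.016.
Ratio = 31.28/1.016 = cos²(7.2°)/cos²(79.7°) ≈ 30.8.

30.8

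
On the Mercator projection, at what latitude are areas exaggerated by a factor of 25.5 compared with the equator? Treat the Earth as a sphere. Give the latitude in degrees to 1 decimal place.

78.6°

Mercator areal scale is sec²φ.
sec²φ = 25.5  ⇒  cos²φ = 0.03922  ⇒  cos φ = 0.1980.
φ = arccos(0.1980) ≈ 78.6°.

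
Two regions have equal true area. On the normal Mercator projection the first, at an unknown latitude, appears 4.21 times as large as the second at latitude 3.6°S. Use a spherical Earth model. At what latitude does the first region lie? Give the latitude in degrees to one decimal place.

60.9°

On Mercator, (apparent₁)/(apparent₂) = sec²φ₁ / sec²φ₂ when true areas are equal.
cos²φ₂ / cos²φ₁ = 4.21  ⇒  cos φ₁ = cos 3.6° / √4.21 = 0.9980/2.052 = 0.4864.
φ₁ = arccos(0.4864) ≈ 60.9°.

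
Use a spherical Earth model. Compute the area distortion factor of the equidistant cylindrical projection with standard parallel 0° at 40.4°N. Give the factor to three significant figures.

Plate carrée maps x = Rλ, y = Rφ. The meridian scale is h = 1 and the parallel scale is k = 1/cos φ = sec φ.
Areal scale = h·k = 1 × sec φ; at 40.4°, h = 1.000, k = 1.313, so h·k = 1.313.

1.31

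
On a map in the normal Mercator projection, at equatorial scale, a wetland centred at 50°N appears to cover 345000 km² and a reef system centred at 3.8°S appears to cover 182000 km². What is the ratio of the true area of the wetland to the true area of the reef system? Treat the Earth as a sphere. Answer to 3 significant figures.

0.787

On Mercator the areal scale is sec²φ, so true area = apparent × cos²φ.
True area of wetland: 345000 × cos²(50°) = 345000 × 0.4132 = 142500 km².
True area of reef system: 182000 × cos²(3.8°) = 182000 × 0.9956 = 181200 km².
Ratio = 142500 / 181200 ≈ 0.787.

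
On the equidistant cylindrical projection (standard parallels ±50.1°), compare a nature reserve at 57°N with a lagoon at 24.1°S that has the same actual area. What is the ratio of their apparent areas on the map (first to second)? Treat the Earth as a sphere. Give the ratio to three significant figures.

The equidistant cylindrical projection with φ₀ = 50.1° has h = 1 (meridians true) and k = cos φ₀ / cos φ along parallels.
Areal scale at 57°: h·k = 1.000 × 1.178 = 1.178.
Areal scale at 24.1°: h·k = 1.000 × 0.7027 = 0.7027.
Ratio = 1.178/0.7027 ≈ 1.68.

1.68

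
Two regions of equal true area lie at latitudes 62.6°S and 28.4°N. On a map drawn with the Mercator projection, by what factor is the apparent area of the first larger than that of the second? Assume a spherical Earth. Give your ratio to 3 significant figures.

Mercator is conformal with k = sec φ, so areal scale = k² = sec²φ.
At 62.6°: sec²(62.6°) = 1/0.4602² = 4.722.
At 28.4°: sec²(28.4°) = 1/0.8796² = 1.292.
Ratio = 4.722/1.292 = cos²(28.4°)/cos²(62.6°) ≈ 3.65.

3.65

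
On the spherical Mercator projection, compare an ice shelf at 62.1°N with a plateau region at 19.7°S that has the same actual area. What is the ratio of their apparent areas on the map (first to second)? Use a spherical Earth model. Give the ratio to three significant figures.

4.05

Mercator areal scale is sec²φ.
At 62.1°: sec²(62.1°) = 1/0.4679² = 4.567.
At 19.7°: sec²(19.7°) = 1/0.9415² = 1.128.
Ratio = 4.567/1.128 = cos²(19.7°)/cos²(62.1°) ≈ 4.05.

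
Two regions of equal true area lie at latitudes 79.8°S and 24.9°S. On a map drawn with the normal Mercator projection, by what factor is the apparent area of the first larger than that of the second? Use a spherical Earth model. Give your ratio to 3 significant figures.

26.2

Mercator areal scale is sec²φ.
At 79.8°: sec²(79.8°) = 1/0.1771² = 31.89.
At 24.9°: sec²(24.9°) = 1/0.9070² = 1.215.
Ratio = 31.89/1.215 = cos²(24.9°)/cos²(79.8°) ≈ 26.2.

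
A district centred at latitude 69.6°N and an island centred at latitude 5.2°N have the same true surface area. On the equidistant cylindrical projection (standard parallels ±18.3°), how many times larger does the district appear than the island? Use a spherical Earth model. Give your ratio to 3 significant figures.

In the equirectangular projection with standard parallel φ₀ = 18.3° (x = Rλ cos φ₀, y = Rφ), meridians are true-scale (h = 1) and the parallel scale is k = cos φ₀ / cos φ.
Areal scale at 69.6°: h·k = 1.000 × 2.724 = 2.724.
Areal scale at 5.2°: h·k = 1.000 × 0.9533 = 0.9533.
Ratio = 2.724/0.9533 ≈ 2.86.

2.86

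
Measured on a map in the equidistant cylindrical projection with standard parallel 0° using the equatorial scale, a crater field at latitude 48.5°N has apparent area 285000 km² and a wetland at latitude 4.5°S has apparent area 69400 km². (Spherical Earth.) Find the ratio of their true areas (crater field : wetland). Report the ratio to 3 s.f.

On the plate carrée, areal scale = h·k = 1 × sec φ, so true area = apparent × cos φ.
True area of crater field: 285000 × cos(48.5°) = 285000 × 0.6626 = 188800 km².
True area of wetland: 69400 × cos(4.5°) = 69400 × 0.9969 = 69190 km².
Ratio = 188800 / 69190 ≈ 2.73.

2.73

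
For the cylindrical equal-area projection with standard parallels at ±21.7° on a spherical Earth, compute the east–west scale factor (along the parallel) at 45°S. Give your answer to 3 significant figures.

1.31

For cylindrical equal-area with standard parallel φ₀, h = cos φ / cos φ₀ and k = cos φ₀ / cos φ, so h·k = 1.
k = cos 21.7° / cos 45° = 0.9291/0.7071 = 1.314.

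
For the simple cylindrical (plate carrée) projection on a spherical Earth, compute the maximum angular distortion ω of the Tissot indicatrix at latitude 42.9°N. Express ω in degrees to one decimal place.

For the equirectangular projection with φ₀ = 0 (plate carrée), h = 1 along meridians and k = sec φ along parallels.
At 42.9°: h = 1.000, k = 1.365; principal scales a = 1.365, b = 1.000.
sin(ω/2) = (a − b)/(a + b) = 0.3651/2.365 = 0.1544, so ω = 2 arcsin(0.1544) ≈ 17.8°.

17.8°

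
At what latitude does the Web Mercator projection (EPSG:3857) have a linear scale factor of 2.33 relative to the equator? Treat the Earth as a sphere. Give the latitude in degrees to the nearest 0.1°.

64.6°

Mercator scale is k = sec φ = 1/cos φ.
1/cos φ = 2.33  ⇒  cos φ = 0.4292  ⇒  φ = arccos(0.4292) ≈ 64.6°.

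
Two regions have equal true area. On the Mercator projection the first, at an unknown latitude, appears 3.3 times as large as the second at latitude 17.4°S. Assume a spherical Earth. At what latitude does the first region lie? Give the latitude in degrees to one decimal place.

On Mercator, (apparent₁)/(apparent₂) = sec²φ₁ / sec²φ₂ when true areas are equal.
cos²φ₂ / cos²φ₁ = 3.3  ⇒  cos φ₁ = cos 17.4° / √3.3 = 0.9542/1.817 = 0.5253.
φ₁ = arccos(0.5253) ≈ 58.3°.

58.3°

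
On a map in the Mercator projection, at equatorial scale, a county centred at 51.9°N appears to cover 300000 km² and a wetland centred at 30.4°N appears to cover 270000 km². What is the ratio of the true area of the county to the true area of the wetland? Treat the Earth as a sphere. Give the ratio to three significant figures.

Mercator's areal exaggeration is sec²φ; hence true area = (apparent area) · cos²φ.
True area of county: 300000 × cos²(51.9°) = 300000 × 0.3807 = 114200 km².
True area of wetland: 270000 × cos²(30.4°) = 270000 × 0.7439 = 200900 km².
Ratio = 114200 / 200900 ≈ 0.569.

0.569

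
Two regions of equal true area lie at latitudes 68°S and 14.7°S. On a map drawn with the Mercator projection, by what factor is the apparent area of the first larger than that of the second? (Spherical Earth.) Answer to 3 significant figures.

6.67

On Mercator, area is exaggerated by sec²φ = 1/cos²φ.
At 68°: sec²(68°) = 1/0.3746² = 7.126.
At 14.7°: sec²(14.7°) = 1/0.9673² = 1.069.
Ratio = 7.126/1.069 = cos²(14.7°)/cos²(68°) ≈ 6.67.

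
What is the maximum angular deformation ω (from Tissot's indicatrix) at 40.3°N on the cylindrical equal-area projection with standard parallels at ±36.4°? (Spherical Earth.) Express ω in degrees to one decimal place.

Cylindrical equal-area (φ₀ = 36.4°): h = cos φ / cos 36.4° along meridians, k = cos 36.4° / cos φ along parallels; h·k = 1.
At 40.3°: h = 0.9475, k = 1.055; principal scales a = 1.055, b = 0.9475.
sin(ω/2) = (a − b)/(a + b) = 0.1078/2.003 = 0.05383, so ω = 2 arcsin(0.05383) ≈ 6.2°.

6.2°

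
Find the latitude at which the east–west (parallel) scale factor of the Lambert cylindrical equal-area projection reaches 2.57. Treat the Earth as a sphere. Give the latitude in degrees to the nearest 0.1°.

67.1°

The Lambert cylindrical equal-area projection is the cylindrical equal-area projection with its standard parallel at the equator (φ₀ = 0). A cylindrical equal-area projection with standard parallel φ₀ has meridian scale h = cos φ / cos φ₀ and parallel scale k = cos φ₀ / cos φ (so areas are preserved, h·k = 1).
k = cos φ₀ / cos φ = 2.57  ⇒  cos φ = cos 0° / 2.57 = 0.3891.
φ = arccos(0.3891) ≈ 67.1°.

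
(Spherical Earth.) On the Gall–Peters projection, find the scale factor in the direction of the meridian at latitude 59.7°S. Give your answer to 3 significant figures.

0.714

The Gall–Peters projection is cylindrical equal-area with φ₀ = 45°. A cylindrical equal-area projection with standard parallel φ₀ has meridian scale h = cos φ / cos φ₀ and parallel scale k = cos φ₀ / cos φ (so areas are preserved, h·k = 1).
h = cos 59.7° / cos 45° = 0.5045/0.7071 = 0.7135.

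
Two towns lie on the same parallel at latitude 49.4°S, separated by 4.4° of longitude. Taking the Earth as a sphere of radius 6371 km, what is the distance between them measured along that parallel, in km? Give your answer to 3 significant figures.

318 km

Arc length along a parallel = R cos φ · Δλ (with Δλ in radians).
= 6371 × cos 49.4° × (4.4° × π/180) = 6371 × 0.6508 × 0.07679 ≈ 318 km.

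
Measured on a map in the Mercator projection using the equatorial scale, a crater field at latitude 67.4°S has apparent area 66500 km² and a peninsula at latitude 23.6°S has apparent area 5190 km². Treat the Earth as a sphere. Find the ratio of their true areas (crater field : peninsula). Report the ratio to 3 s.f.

Mercator's areal exaggeration is sec²φ; hence true area = (apparent area) · cos²φ.
True area of crater field: 66500 × cos²(67.4°) = 66500 × 0.1477 = 9821 km².
True area of peninsula: 5190 × cos²(23.6°) = 5190 × 0.8397 = 4358 km².
Ratio = 9821 / 4358 ≈ 2.25.

2.25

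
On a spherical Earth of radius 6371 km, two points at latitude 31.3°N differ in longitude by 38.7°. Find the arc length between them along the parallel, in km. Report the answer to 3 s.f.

3680 km

Arc length along a parallel = R cos φ · Δλ (with Δλ in radians).
= 6371 × cos 31.3° × (38.7° × π/180) = 6371 × 0.8545 × 0.6754 ≈ 3680 km.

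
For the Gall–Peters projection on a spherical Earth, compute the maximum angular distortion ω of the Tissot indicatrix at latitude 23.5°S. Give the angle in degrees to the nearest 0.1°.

Gall–Peters is a cylindrical equal-area projection with standard parallels at ±45°. Cylindrical equal-area (φ₀ = 45°): h = cos φ / cos 45° along meridians, k = cos 45° / cos φ along parallels; h·k = 1.
At 23.5°: h = 1.297, k = 0.7711; principal scales a = 1.297, b = 0.7711.
sin(ω/2) = (a − b)/(a + b) = 0.5259/2.068 = 0.2543, so ω = 2 arcsin(0.2543) ≈ 29.5°.

29.5°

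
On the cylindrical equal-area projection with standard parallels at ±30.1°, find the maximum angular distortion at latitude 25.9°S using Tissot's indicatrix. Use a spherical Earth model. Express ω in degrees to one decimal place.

4.5°

For cylindrical equal-area with standard parallel φ₀, h = cos φ / cos φ₀ and k = cos φ₀ / cos φ, so h·k = 1.
At 25.9°: h = 1.040, k = 0.9618; principal scales a = 1.040, b = 0.9618.
sin(ω/2) = (a − b)/(a + b) = 0.07802/2.002 = 0.03898, so ω = 2 arcsin(0.03898) ≈ 4.5°.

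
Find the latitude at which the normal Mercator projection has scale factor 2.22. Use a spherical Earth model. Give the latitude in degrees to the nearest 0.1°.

63.2°

Mercator scale is k = sec φ = 1/cos φ.
1/cos φ = 2.22  ⇒  cos φ = 0.4505  ⇒  φ = arccos(0.4505) ≈ 63.2°.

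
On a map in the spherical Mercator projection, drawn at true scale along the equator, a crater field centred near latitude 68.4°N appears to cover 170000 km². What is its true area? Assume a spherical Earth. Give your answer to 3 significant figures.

The Mercator projection is conformal; its linear scale factor is the same in every direction and equals sec φ = 1/cos φ.
Areal scale = k² = sec²φ = 1/cos²(68.4°) = 1/0.3681² = 7.379.
True area = apparent / (areal scale) = 170000 / 7.379 ≈ 23000 km².

23000 km²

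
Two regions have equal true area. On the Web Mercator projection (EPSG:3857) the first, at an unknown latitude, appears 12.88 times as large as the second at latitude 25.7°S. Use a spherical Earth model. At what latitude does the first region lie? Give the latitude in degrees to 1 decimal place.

75.5°

Mercator areal scale is sec²φ, so apparent-area ratio = sec²φ₁ / sec²φ₂ = cos²φ₂ / cos²φ₁.
cos²φ₂ / cos²φ₁ = 12.88  ⇒  cos φ₁ = cos 25.7° / √12.88 = 0.9011/3.589 = 0.2511.
φ₁ = arccos(0.2511) ≈ 75.5°.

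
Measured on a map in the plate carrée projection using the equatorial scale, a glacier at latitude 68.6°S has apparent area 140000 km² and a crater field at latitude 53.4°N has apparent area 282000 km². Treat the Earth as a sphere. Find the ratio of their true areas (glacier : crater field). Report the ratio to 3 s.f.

0.304

Plate carrée has h = 1 and k = sec φ, giving areal scale sec φ; true area = (apparent area) · cos φ.
True area of glacier: 140000 × cos(68.6°) = 140000 × 0.3649 = 51080 km².
True area of crater field: 282000 × cos(53.4°) = 282000 × 0.5962 = 168100 km².
Ratio = 51080 / 168100 ≈ 0.304.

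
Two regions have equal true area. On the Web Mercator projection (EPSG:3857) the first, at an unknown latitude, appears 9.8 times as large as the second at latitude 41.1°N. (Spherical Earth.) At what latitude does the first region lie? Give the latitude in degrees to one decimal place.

On Mercator, (apparent₁)/(apparent₂) = sec²φ₁ / sec²φ₂ when true areas are equal.
cos²φ₂ / cos²φ₁ = 9.8  ⇒  cos φ₁ = cos 41.1° / √9.8 = 0.7536/3.130 = 0.2407.
φ₁ = arccos(0.2407) ≈ 76.1°.

76.1°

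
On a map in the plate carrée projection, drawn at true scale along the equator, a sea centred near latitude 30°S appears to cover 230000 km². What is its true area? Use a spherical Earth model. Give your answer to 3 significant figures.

For the equirectangular projection with φ₀ = 0 (plate carrée), h = 1 along meridians and k = sec φ along parallels.
Areal scale = h·k = 1 × sec φ; at 30°, h = 1.000, k = 1.155, so h·k = 1.155.
True area = apparent / (areal scale) = 230000 / 1.155 ≈ 199000 km².

199000 km²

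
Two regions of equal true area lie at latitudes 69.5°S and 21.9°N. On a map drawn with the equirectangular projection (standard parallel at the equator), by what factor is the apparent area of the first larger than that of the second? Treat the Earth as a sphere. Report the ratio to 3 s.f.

2.65

For the equirectangular projection with φ₀ = 0 (plate carrée), h = 1 along meridians and k = sec φ along parallels.
Areal scale at 69.5°: h·k = 1.000 × 2.855 = 2.855.
Areal scale at 21.9°: h·k = 1.000 × 1.078 = 1.078.
Ratio = 2.855/1.078 ≈ 2.65.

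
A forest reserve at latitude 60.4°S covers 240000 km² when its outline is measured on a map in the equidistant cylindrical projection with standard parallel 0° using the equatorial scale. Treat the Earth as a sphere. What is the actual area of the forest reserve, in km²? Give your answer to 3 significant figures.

119000 km²

For the equirectangular projection with φ₀ = 0 (plate carrée), h = 1 along meridians and k = sec φ along parallels.
Areal scale = h·k = 1 × sec φ; at 60.4°, h = 1.000, k = 2.025, so h·k = 2.025.
True area = apparent / (areal scale) = 240000 / 2.025 ≈ 119000 km².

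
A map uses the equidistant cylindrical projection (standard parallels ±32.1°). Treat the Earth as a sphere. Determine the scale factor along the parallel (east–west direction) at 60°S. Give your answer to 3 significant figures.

With standard parallel φ₀ = 32.1°, the equirectangular projection gives x = Rλ cos φ₀, y = Rφ, so h = 1 and k = cos 32.1° / cos φ.
k = cos 32.1° / cos 60° = 0.8471/0.5000 = 1.694.

1.69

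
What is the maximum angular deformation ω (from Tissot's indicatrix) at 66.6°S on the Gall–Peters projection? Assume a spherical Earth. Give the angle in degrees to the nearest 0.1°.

Gall–Peters is a cylindrical equal-area projection with standard parallels at ±45°. Cylindrical equal-area (φ₀ = 45°): h = cos φ / cos 45° along meridians, k = cos 45° / cos φ along parallels; h·k = 1.
At 66.6°: h = 0.5617, k = 1.780; principal scales a = 1.780, b = 0.5617.
sin(ω/2) = (a − b)/(a + b) = 1.219/2.342 = 0.5204, so ω = 2 arcsin(0.5204) ≈ 62.7°.

62.7°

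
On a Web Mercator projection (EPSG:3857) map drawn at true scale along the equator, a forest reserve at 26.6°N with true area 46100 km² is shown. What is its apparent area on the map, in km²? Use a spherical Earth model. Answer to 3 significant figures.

57700 km²

The Mercator projection is conformal; its linear scale factor is the same in every direction and equals sec φ = 1/cos φ.
Areal scale = k² = sec²φ = 1/cos²(26.6°) = 1/0.8942² = 1.251.
Apparent area = 46100 × 1.251 ≈ 57700 km².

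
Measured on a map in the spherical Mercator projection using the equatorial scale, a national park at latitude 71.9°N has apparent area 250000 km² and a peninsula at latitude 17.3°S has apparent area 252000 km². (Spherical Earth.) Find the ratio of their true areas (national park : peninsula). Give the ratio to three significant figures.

On Mercator the areal scale is sec²φ, so true area = apparent × cos²φ.
True area of national park: 250000 × cos²(71.9°) = 250000 × 0.09652 = 24130 km².
True area of peninsula: 252000 × cos²(17.3°) = 252000 × 0.9116 = 229700 km².
Ratio = 24130 / 229700 ≈ 0.105.

0.105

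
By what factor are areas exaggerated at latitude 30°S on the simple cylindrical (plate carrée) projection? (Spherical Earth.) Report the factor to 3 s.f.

1.15

In the plate carrée (x = Rλ, y = Rφ), meridians are true-scale (h = 1) and parallels are stretched by k = sec φ.
Areal scale = h·k = 1 × sec φ; at 30°, h = 1.000, k = 1.155, so h·k = 1.155.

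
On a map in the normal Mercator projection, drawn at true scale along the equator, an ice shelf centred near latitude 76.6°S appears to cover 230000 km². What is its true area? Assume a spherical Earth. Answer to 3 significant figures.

12400 km²

For Mercator, h = k = sec φ (a conformal cylindrical projection has a single point scale, 1/cos φ).
Areal scale = k² = sec²φ = 1/cos²(76.6°) = 1/0.2317² = 18.62.
True area = apparent / (areal scale) = 230000 / 18.62 ≈ 12400 km².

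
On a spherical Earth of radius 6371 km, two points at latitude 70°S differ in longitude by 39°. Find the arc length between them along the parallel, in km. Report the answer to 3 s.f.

Arc length along a parallel = R cos φ · Δλ (with Δλ in radians).
= 6371 × cos 70° × (39° × π/180) = 6371 × 0.3420 × 0.6807 ≈ 1480 km.

1480 km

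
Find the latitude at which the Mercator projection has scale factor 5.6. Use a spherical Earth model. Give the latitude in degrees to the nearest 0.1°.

Mercator scale is k = sec φ = 1/cos φ.
1/cos φ = 5.6  ⇒  cos φ = 0.1786  ⇒  φ = arccos(0.1786) ≈ 79.7°.

79.7°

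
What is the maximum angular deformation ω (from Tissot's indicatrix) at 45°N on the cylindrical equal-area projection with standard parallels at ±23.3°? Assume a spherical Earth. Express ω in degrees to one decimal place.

Cylindrical equal-area (φ₀ = 23.3°): h = cos φ / cos 23.3° along meridians, k = cos 23.3° / cos φ along parallels; h·k = 1.
At 45°: h = 0.7699, k = 1.299; principal scales a = 1.299, b = 0.7699.
sin(ω/2) = (a − b)/(a + b) = 0.5290/2.069 = 0.2557, so ω = 2 arcsin(0.2557) ≈ 29.6°.

29.6°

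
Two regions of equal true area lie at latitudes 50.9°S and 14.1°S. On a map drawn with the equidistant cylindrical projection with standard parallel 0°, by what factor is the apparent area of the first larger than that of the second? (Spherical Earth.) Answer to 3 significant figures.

1.54

Plate carrée maps x = Rλ, y = Rφ. The meridian scale is h = 1 and the parallel scale is k = 1/cos φ = sec φ.
Areal scale at 50.9°: h·k = 1.000 × 1.586 = 1.586.
Areal scale at 14.1°: h·k = 1.000 × 1.031 = 1.031.
Ratio = 1.586/1.031 ≈ 1.54.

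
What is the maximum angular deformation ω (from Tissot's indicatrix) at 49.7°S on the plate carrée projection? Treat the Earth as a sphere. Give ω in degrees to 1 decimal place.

24.8°

In the plate carrée (x = Rλ, y = Rφ), meridians are true-scale (h = 1) and parallels are stretched by k = sec φ.
At 49.7°: h = 1.000, k = 1.546; principal scales a = 1.546, b = 1.000.
sin(ω/2) = (a − b)/(a + b) = 0.5461/2.546 = 0.2145, so ω = 2 arcsin(0.2145) ≈ 24.8°.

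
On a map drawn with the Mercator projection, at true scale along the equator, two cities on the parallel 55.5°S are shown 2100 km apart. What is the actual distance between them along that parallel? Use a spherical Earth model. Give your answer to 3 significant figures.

The Mercator projection is conformal; its linear scale factor is the same in every direction and equals sec φ = 1/cos φ.
Along the parallel at 55.5°, map distances are exaggerated by k = sec 55.5° = 1.766.
True distance = 2100 / 1.766 = 2100 × cos 55.5° ≈ 1190 km.

1190 km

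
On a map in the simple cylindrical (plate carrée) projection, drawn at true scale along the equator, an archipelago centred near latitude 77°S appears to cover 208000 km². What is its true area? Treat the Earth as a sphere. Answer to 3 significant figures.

46800 km²

Plate carrée maps x = Rλ, y = Rφ. The meridian scale is h = 1 and the parallel scale is k = 1/cos φ = sec φ.
Areal scale = h·k = 1 × sec φ; at 77°, h = 1.000, k = 4.445, so h·k = 4.445.
True area = apparent / (areal scale) = 208000 / 4.445 ≈ 46800 km².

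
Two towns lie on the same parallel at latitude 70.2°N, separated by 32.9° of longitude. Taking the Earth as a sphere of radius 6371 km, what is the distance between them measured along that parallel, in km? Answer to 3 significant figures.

Arc length along a parallel = R cos φ · Δλ (with Δλ in radians).
= 6371 × cos 70.2° × (32.9° × π/180) = 6371 × 0.3387 × 0.5742 ≈ 1240 km.

1240 km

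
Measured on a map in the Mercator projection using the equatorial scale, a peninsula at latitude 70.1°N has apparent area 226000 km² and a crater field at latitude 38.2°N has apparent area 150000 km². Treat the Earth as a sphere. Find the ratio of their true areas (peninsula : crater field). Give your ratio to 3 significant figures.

0.283

Since Mercator area scale is 1/cos²φ, the true area equals the apparent area multiplied by cos²φ.
True area of peninsula: 226000 × cos²(70.1°) = 226000 × 0.1159 = 26180 km².
True area of crater field: 150000 × cos²(38.2°) = 150000 × 0.6176 = 92640 km².
Ratio = 26180 / 92640 ≈ 0.283.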